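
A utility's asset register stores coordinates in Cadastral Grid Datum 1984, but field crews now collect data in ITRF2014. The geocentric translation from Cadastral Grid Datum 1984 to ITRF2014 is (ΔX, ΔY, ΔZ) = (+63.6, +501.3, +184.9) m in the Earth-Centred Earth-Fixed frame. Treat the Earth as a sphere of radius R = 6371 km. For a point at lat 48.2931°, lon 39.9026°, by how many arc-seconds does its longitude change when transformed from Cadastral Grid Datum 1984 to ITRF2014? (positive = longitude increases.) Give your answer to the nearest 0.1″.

sin φ = 0.746558, cos φ = 0.665320, sin λ = 0.641484, cos λ = 0.767136.
East component: ΔE = −sin λ·ΔX + cos λ·ΔY = −(0.641484)(63.6) + (0.767136)(501.3) = 343.77 m.
1° of latitude spans πR/180 = 111195 m; at latitude φ, 1° of longitude spans that × cos φ = 73980.2 m, so Δλ = 343.77 / 73980.2 × 3600 = 16.728″.

Δλ = 16.7″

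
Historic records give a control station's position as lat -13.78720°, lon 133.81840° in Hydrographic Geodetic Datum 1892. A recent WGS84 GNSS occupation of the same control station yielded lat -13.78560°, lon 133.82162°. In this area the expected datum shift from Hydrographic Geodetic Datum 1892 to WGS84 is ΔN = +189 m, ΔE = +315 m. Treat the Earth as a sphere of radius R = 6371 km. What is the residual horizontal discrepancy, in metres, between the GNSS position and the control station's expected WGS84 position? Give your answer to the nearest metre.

Observed coordinate differences: Δφ = +0.00160°, Δλ = +0.00322°.
Converting to metres (1° lat = 111195 m, cos φ = 0.971188): observed ΔN = 177.9 m, observed ΔE = 347.7 m.
Subtracting the expected shift leaves a residual of 177.9 − (189) = -11.1 m north and 347.7 − (315) = 32.7 m east.
Residual distance = √((-11.1)² + 32.7²) = 34.6 m.

35 m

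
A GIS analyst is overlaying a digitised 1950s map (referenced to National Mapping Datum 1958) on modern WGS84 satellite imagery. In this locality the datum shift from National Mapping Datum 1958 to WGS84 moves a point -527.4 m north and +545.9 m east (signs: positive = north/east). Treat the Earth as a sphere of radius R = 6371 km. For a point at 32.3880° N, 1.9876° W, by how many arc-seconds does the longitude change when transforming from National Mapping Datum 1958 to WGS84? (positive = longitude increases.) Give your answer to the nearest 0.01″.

Δλ = 20.93″

At latitude 32.3880°, cos φ = 0.844440.
One radian of longitude at latitude φ spans R cos φ, so Δλ = ΔE / (R cos φ) = 545.9 / (6371000 × 0.844440) = 1.0147e-04 rad = 20.930″.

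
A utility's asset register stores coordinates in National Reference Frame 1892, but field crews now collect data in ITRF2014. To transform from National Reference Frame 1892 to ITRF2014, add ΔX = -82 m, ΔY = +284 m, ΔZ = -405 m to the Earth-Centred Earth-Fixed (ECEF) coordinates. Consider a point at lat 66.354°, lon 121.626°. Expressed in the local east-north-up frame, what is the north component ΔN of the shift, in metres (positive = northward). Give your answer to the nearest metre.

The local north axis is (−sin φ cos λ, −sin φ sin λ, cos φ), giving ΔN = -39.388 − 221.520 − 162.439 = -423.35 m.

ΔN = -423 m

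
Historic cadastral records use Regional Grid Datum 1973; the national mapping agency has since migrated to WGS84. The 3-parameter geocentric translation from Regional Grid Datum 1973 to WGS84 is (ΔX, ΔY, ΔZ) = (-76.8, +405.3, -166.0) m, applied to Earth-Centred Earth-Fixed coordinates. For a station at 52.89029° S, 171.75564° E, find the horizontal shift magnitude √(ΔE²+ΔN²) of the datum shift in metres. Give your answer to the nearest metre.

At φ = -52.89029°, λ = 171.75564°: sin φ = -0.797482, cos φ = 0.603343, sin λ = 0.143395, cos λ = -0.989666.
ΔE = −sin λ·ΔX + cos λ·ΔY = −(0.143395)·(-76.8) + (-0.989666)·(405.3) = -390.10 m.
ΔN = −sin φ cos λ·ΔX − sin φ sin λ·ΔY + cos φ·ΔZ = −(-0.797482)(-0.989666)(-76.8) − (-0.797482)(0.143395)(405.3) + (0.603343)(-166.0) = 6.81 m.
Horizontal magnitude = √(ΔE² + ΔN²) = √((-390.10)² + 6.81²) = 390.16 m.

390 m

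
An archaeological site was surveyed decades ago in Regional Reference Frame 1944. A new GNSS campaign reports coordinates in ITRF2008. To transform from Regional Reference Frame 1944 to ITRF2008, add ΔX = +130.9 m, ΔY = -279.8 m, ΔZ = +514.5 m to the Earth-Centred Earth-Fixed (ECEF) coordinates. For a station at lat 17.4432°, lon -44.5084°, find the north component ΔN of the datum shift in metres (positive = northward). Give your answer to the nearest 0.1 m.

The local north axis is (−sin φ cos λ, −sin φ sin λ, cos φ), giving ΔN = -27.983 − 58.796 + 490.841 = 404.06 m.

ΔN = 404.1 m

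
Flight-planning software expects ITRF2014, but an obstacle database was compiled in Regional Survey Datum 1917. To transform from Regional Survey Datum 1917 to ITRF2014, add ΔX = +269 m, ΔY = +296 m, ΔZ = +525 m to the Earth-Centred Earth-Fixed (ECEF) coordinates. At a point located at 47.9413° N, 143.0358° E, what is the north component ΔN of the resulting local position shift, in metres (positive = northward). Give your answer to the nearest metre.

The local north axis is (−sin φ cos λ, −sin φ sin λ, cos φ), giving ΔN = 159.580 − 132.150 + 351.693 = 379.12 m.

ΔN = 379 m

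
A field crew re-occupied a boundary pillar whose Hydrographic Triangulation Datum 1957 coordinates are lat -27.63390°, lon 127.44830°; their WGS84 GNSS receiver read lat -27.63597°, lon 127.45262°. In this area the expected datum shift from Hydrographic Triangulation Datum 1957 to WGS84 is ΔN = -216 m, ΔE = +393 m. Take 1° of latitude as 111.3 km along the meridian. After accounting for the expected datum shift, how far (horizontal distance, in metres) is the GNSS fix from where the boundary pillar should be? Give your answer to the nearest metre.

Observed coordinate differences: Δφ = -0.00207°, Δλ = +0.00432°.
Converting to metres (1° lat = 111300 m, cos φ = 0.885929): observed ΔN = -230.4 m, observed ΔE = 426.0 m.
Subtracting the expected shift leaves a residual of -230.4 − (-216) = -14.4 m north and 426.0 − (393) = 33.0 m east.
Residual distance = √((-14.4)² + 33.0²) = 36.0 m.

36 m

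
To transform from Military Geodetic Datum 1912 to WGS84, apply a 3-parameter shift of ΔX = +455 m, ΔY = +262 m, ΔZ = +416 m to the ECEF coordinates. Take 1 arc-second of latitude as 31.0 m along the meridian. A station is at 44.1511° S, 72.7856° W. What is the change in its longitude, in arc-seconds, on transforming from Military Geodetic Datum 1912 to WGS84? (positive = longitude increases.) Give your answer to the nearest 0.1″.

sin φ = -0.696553, cos φ = 0.717505, sin λ = -0.955204, cos λ = 0.295948.
East component: ΔE = −sin λ·ΔX + cos λ·ΔY = −(-0.955204)(455) + (0.295948)(262) = 512.16 m.
1° of latitude spans 3600 × 31.00 = 111600 m; at latitude φ, 1° of longitude spans that × cos φ = 80073.6 m, so Δλ = 512.16 / 80073.6 × 3600 = 23.026″.

Δλ = 23.0″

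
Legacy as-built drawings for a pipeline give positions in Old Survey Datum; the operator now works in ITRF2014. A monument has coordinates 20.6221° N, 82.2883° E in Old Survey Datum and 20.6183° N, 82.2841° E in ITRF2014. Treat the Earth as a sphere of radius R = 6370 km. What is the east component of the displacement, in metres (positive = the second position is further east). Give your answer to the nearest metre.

Δφ = 20.6183° − 20.6221° = -0.0038°; Δλ = 82.2841° − 82.2883° = -0.0042°.
1° along a meridian = πR/180 = 111177 m.
ΔN = Δφ × 111177 = -422.5 m; ΔE = Δλ × 111177 × cos(20.6221°) = -0.0042 × 111177 × 0.935924 = -437.0 m.

ΔE = -437 m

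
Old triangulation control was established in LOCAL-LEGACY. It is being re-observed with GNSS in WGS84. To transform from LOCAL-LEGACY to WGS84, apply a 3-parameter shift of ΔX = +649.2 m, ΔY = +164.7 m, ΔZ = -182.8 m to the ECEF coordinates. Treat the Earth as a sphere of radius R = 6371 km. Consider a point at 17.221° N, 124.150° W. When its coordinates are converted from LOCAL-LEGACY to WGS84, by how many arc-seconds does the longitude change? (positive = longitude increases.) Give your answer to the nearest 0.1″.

Δλ = 15.1″

sin φ = 0.296058, cos φ = 0.955170, sin λ = -0.827571, cos λ = -0.561361.
East component: ΔE = −sin λ·ΔX + cos λ·ΔY = −(-0.827571)(649.2) + (-0.561361)(164.7) = 444.80 m.
1° of latitude spans πR/180 = 111195 m; at latitude φ, 1° of longitude spans that × cos φ = 106210.0 m, so Δλ = 444.80 / 106210.0 × 3600 = 15.077″.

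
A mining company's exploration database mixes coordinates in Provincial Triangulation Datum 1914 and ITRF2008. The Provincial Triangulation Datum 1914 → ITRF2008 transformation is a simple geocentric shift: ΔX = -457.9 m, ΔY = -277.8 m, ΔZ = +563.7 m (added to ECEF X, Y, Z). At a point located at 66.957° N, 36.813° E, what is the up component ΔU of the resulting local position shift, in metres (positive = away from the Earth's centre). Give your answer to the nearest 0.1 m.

At φ = 66.957°, λ = 36.813°: sin φ = 0.920211, cos φ = 0.391422, sin λ = 0.599205, cos λ = 0.800595.
ΔU = cos φ cos λ·ΔX + cos φ sin λ·ΔY + sin φ·ΔZ = (0.391422)(0.800595)(-457.9) + (0.391422)(0.599205)(-277.8) + (0.920211)(563.7) = 310.07 m.

ΔU = 310.1 m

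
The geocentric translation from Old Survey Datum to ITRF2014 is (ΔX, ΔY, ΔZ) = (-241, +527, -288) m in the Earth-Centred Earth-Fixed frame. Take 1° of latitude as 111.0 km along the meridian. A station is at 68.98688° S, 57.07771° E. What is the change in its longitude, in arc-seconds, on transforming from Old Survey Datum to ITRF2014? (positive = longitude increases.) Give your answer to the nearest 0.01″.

sin φ = -0.933498, cos φ = 0.358582, sin λ = 0.839408, cos λ = 0.543501.
East component: ΔE = −sin λ·ΔX + cos λ·ΔY = −(0.839408)(-241) + (0.543501)(527) = 488.72 m.
1° of latitude spans 111000 m; at latitude φ, 1° of longitude spans that × cos φ = 39802.6 m, so Δλ = 488.72 / 39802.6 × 3600 = 44.203″.

Δλ = 44.20″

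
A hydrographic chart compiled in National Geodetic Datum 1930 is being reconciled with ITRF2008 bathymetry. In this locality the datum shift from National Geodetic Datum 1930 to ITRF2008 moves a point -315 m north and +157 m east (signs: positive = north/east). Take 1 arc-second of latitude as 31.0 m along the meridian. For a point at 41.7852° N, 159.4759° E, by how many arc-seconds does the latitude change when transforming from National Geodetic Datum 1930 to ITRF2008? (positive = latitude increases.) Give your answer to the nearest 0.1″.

Δφ = -10.2″

1″ of latitude = 31.00 m, so Δφ = -315.0 / 31.00 = -10.161″.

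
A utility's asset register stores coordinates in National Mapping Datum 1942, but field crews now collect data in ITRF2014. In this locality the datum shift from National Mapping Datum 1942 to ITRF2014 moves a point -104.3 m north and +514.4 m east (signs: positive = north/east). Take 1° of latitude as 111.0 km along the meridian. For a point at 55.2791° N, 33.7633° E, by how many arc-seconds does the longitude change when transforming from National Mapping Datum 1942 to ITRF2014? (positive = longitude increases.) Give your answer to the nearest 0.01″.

Δλ = 29.29″

At latitude 55.2791°, cos φ = 0.569579.
1° of longitude at this latitude = 111.0 × cos φ = 63.22 km, so Δλ = 514.4 / 63223.3 = 0.0081362° = 29.290″.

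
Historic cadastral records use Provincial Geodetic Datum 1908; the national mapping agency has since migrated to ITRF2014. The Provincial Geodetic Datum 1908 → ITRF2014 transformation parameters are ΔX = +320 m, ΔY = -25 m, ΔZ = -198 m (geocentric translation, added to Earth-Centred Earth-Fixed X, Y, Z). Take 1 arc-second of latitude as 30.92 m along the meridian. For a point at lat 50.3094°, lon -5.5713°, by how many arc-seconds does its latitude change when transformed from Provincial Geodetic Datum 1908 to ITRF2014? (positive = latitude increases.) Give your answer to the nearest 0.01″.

sin φ = 0.769504, cos φ = 0.638642, sin λ = -0.097084, cos λ = 0.995276.
North component: ΔN = −sin φ cos λ·ΔX − sin φ sin λ·ΔY + cos φ·ΔZ = −(0.769504)(0.995276)(320) − (0.769504)(-0.097084)(-25) + (0.638642)(-198) = -373.40 m.
1° of latitude spans 3600 × 30.92 = 111312 m, so Δφ = -373.40 / 111312 × 3600 = -12.076″.

Δφ = -12.08″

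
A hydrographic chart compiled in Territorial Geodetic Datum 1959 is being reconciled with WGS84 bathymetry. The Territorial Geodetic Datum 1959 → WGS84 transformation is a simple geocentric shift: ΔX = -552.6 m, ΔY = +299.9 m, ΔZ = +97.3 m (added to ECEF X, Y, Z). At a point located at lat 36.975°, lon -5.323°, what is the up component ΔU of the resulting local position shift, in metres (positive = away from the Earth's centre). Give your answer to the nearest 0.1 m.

At φ = 36.975°, λ = -5.323°: sin φ = 0.601466, cos φ = 0.798898, sin λ = -0.092770, cos λ = 0.995688.
ΔU = cos φ cos λ·ΔX + cos φ sin λ·ΔY + sin φ·ΔZ = (0.798898)(0.995688)(-552.6) + (0.798898)(-0.092770)(299.9) + (0.601466)(97.3) = -403.27 m.

ΔU = -403.3 m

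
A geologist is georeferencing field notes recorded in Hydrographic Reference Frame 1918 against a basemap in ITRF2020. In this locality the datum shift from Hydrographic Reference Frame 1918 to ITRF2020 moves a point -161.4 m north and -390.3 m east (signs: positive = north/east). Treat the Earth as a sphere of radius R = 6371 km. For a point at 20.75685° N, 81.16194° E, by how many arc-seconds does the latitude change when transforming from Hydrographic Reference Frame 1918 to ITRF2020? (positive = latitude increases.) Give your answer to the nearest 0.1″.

On a sphere of radius R, 1 rad of latitude = R, so Δφ = ΔN / R = -161.4 / 6371000 = -2.5334e-05 rad = -5.225″.

Δφ = -5.2″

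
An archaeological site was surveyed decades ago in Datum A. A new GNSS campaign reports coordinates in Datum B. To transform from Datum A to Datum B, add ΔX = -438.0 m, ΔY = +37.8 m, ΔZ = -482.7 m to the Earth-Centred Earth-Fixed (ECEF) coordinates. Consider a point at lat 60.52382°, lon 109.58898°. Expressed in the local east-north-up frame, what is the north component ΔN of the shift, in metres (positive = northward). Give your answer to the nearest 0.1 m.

ΔN = -396.4 m

The local north axis is (−sin φ cos λ, −sin φ sin λ, cos φ), giving ΔN = -127.840 − 31.003 − 237.518 = -396.36 m.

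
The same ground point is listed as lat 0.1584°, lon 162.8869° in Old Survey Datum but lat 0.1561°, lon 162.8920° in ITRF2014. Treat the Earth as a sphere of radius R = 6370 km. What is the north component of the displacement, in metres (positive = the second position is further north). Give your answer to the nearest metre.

ΔN = -256 m

Δφ = 0.1561° − 0.1584° = -0.0023°; Δλ = 162.8920° − 162.8869° = +0.0051°.
1° along a meridian = πR/180 = 111177 m.
ΔN = Δφ × 111177 = -255.7 m; ΔE = Δλ × 111177 × cos(0.1584°) = +0.0051 × 111177 × 0.999996 = 567.0 m.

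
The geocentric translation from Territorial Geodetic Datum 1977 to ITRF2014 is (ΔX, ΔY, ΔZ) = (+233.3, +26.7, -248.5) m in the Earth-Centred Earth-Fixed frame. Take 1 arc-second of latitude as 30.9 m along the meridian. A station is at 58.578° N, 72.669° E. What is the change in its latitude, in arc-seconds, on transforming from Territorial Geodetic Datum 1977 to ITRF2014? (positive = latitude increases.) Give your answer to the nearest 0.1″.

Δφ = -6.8″

sin φ = 0.853351, cos φ = 0.521337, sin λ = 0.954600, cos λ = 0.297891.
North component: ΔN = −sin φ cos λ·ΔX − sin φ sin λ·ΔY + cos φ·ΔZ = −(0.853351)(0.297891)(233.3) − (0.853351)(0.954600)(26.7) + (0.521337)(-248.5) = -210.61 m.
1° of latitude spans 3600 × 30.90 = 111240 m, so Δφ = -210.61 / 111240 × 3600 = -6.816″.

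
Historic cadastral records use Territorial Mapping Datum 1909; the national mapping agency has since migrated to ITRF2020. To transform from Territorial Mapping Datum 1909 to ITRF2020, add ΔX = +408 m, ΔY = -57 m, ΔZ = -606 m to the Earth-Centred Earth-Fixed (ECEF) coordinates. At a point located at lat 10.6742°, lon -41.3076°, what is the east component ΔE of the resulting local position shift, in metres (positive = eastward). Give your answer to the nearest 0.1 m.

The local east axis at (φ, λ) is (−sin λ, cos λ, 0), so ΔE = −sin(-41.3076°)·408 + cos(-41.3076°)·(-57) = 226.50 m.

ΔE = 226.5 m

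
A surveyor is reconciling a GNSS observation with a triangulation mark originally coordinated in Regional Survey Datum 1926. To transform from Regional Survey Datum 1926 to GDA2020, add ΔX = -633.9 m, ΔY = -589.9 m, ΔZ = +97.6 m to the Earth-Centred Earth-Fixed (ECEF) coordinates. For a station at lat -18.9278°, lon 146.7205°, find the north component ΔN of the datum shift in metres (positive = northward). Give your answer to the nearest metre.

ΔN = 159 m

The local north axis is (−sin φ cos λ, −sin φ sin λ, cos φ), giving ΔN = 171.901 − 104.998 + 92.323 = 159.23 m.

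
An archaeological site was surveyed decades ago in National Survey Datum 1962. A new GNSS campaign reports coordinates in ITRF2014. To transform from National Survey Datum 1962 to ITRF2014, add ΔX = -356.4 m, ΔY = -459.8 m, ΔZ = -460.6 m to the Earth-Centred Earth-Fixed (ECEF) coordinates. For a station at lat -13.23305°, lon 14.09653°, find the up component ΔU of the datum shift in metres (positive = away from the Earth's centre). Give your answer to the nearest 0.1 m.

ΔU = -340.1 m

At φ = -13.23305°, λ = 14.09653°: sin φ = -0.228912, cos φ = 0.973447, sin λ = 0.243556, cos λ = 0.969887.
ΔU = cos φ cos λ·ΔX + cos φ sin λ·ΔY + sin φ·ΔZ = (0.973447)(0.969887)(-356.4) + (0.973447)(0.243556)(-459.8) + (-0.228912)(-460.6) = -340.07 m.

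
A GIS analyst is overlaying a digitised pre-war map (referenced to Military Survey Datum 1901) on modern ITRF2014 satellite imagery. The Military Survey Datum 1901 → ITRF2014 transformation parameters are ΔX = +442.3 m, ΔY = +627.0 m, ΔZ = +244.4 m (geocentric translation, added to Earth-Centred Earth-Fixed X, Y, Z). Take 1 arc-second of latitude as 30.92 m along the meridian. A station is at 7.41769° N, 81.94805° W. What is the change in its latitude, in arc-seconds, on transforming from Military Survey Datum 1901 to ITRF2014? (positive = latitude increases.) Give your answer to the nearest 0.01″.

sin φ = 0.129102, cos φ = 0.991631, sin λ = -0.990141, cos λ = 0.140071.
North component: ΔN = −sin φ cos λ·ΔX − sin φ sin λ·ΔY + cos φ·ΔZ = −(0.129102)(0.140071)(442.3) − (0.129102)(-0.990141)(627.0) + (0.991631)(244.4) = 314.51 m.
1° of latitude spans 3600 × 30.92 = 111312 m, so Δφ = 314.51 / 111312 × 3600 = 10.172″.

Δφ = 10.17″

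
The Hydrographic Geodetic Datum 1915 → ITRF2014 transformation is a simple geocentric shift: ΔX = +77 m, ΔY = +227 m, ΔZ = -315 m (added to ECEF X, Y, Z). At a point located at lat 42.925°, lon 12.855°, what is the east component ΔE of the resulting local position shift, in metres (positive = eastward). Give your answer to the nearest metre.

At φ = 42.925°, λ = 12.855°: sin φ = 0.681040, cos φ = 0.732246, sin λ = 0.222484, cos λ = 0.974936.
ΔE = −sin λ·ΔX + cos λ·ΔY = −(0.222484)·(77) + (0.974936)·(227) = 204.18 m.

ΔE = 204 m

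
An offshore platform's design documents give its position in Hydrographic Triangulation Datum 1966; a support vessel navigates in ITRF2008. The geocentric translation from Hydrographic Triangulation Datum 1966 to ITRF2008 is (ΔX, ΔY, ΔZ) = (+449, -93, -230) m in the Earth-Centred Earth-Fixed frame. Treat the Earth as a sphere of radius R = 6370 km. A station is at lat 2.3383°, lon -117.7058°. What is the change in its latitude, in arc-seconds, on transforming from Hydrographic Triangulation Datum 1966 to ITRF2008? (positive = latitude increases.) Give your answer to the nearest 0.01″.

sin φ = 0.040800, cos φ = 0.999167, sin λ = -0.885347, cos λ = -0.464932.
North component: ΔN = −sin φ cos λ·ΔX − sin φ sin λ·ΔY + cos φ·ΔZ = −(0.040800)(-0.464932)(449) − (0.040800)(-0.885347)(-93) + (0.999167)(-230) = -224.65 m.
1° of latitude spans πR/180 = 111177 m, so Δφ = -224.65 / 111177 × 3600 = -7.274″.

Δφ = -7.27″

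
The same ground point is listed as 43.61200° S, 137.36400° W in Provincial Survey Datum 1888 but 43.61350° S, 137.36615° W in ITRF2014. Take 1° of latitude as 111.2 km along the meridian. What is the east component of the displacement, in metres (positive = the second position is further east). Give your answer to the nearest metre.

ΔE = -173 m

Δφ = -43.61350° − -43.61200° = -0.00150°; Δλ = -137.36615° − -137.36400° = -0.00215°.
ΔN = Δφ × 111200 = -166.8 m; ΔE = Δλ × 111200 × cos(-43.61200°) = -0.00215 × 111200 × 0.724027 = -173.1 m.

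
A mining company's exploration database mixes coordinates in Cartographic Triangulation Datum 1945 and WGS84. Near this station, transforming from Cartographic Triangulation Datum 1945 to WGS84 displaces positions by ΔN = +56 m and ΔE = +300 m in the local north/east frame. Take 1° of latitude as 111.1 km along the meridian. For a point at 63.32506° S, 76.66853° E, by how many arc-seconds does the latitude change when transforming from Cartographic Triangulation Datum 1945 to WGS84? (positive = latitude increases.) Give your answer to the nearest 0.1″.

1° of latitude = 111.1 km, so Δφ = 56.0 / 111100 = 0.0005041° = 1.815″.

Δφ = 1.8″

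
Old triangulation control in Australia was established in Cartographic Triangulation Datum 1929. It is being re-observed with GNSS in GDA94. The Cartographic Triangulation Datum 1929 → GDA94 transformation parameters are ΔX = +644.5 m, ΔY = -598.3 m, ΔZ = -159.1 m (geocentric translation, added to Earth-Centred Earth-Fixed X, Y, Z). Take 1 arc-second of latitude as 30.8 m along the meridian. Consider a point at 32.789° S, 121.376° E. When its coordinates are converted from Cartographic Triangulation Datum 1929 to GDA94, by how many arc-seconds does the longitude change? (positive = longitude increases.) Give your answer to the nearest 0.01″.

Δλ = -9.22″

sin φ = -0.541547, cos φ = 0.840671, sin λ = 0.853769, cos λ = -0.520652.
East component: ΔE = −sin λ·ΔX + cos λ·ΔY = −(0.853769)(644.5) + (-0.520652)(-598.3) = -238.75 m.
1° of latitude spans 3600 × 30.80 = 110880 m; at latitude φ, 1° of longitude spans that × cos φ = 93213.6 m, so Δλ = -238.75 / 93213.6 × 3600 = -9.221″.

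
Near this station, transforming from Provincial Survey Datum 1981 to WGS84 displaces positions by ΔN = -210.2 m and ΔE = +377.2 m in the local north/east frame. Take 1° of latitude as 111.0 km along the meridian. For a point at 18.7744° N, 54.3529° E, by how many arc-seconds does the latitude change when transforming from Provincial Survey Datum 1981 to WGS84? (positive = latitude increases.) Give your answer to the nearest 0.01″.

1° of latitude = 111.0 km, so Δφ = -210.2 / 111000 = -0.0018937° = -6.817″.

Δφ = -6.82″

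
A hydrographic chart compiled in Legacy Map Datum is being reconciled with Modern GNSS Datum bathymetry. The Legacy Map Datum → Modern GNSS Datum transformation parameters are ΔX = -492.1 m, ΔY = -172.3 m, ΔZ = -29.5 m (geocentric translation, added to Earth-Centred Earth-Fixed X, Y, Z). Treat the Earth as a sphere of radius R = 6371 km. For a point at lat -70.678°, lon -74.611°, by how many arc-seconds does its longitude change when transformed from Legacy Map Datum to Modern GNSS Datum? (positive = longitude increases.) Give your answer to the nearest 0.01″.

Δλ = -50.90″

sin φ = -0.943674, cos φ = 0.330877, sin λ = -0.964146, cos λ = 0.265371.
East component: ΔE = −sin λ·ΔX + cos λ·ΔY = −(-0.964146)(-492.1) + (0.265371)(-172.3) = -520.18 m.
1° of latitude spans πR/180 = 111195 m; at latitude φ, 1° of longitude spans that × cos φ = 36791.8 m, so Δλ = -520.18 / 36791.8 × 3600 = -50.898″.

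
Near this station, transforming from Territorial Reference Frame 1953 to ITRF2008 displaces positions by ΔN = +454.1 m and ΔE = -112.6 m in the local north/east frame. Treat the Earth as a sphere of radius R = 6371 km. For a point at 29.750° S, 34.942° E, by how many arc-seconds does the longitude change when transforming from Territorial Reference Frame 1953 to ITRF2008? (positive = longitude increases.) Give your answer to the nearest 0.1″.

Δλ = -4.2″

At latitude -29.750°, cos φ = 0.868199.
One radian of longitude at latitude φ spans R cos φ, so Δλ = ΔE / (R cos φ) = -112.6 / (6371000 × 0.868199) = -2.0357e-05 rad = -4.199″.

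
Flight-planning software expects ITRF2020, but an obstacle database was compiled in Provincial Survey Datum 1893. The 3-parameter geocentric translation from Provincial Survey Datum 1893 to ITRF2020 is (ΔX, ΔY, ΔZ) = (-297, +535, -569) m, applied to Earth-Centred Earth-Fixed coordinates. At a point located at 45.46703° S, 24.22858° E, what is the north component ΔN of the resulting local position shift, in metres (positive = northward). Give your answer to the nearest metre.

ΔN = -436 m

The local north axis is (−sin φ cos λ, −sin φ sin λ, cos φ), giving ΔN = -193.067 + 156.507 − 399.051 = -435.61 m.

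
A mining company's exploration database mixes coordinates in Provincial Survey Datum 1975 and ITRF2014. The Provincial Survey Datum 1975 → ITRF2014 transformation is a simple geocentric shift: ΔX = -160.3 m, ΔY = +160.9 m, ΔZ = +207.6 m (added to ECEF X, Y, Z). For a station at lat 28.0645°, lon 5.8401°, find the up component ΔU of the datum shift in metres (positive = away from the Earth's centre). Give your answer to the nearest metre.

At φ = 28.0645°, λ = 5.8401°: sin φ = 0.470465, cos φ = 0.882419, sin λ = 0.101753, cos λ = 0.994810.
ΔU = cos φ cos λ·ΔX + cos φ sin λ·ΔY + sin φ·ΔZ = (0.882419)(0.994810)(-160.3) + (0.882419)(0.101753)(160.9) + (0.470465)(207.6) = -28.60 m.

ΔU = -29 m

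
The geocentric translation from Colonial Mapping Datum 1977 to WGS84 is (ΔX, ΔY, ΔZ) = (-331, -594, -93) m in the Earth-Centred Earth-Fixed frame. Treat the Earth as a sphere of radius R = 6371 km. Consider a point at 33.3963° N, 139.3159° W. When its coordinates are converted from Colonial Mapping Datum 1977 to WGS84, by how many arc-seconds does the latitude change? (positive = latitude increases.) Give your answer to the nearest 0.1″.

sin φ = 0.550427, cos φ = 0.834883, sin λ = -0.651888, cos λ = -0.758315.
North component: ΔN = −sin φ cos λ·ΔX − sin φ sin λ·ΔY + cos φ·ΔZ = −(0.550427)(-0.758315)(-331) − (0.550427)(-0.651888)(-594) + (0.834883)(-93) = -428.94 m.
1° of latitude spans πR/180 = 111195 m, so Δφ = -428.94 / 111195 × 3600 = -13.887″.

Δφ = -13.9″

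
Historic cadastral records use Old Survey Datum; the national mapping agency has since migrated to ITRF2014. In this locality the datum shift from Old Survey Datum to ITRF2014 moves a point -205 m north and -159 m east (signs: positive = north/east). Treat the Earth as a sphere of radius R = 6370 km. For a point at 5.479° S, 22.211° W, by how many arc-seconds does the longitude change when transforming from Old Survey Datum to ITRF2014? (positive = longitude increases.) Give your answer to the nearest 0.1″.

Δλ = -5.2″

At latitude -5.479°, cos φ = 0.995431.
One radian of longitude at latitude φ spans R cos φ, so Δλ = ΔE / (R cos φ) = -159.0 / (6370000 × 0.995431) = -2.5075e-05 rad = -5.172″.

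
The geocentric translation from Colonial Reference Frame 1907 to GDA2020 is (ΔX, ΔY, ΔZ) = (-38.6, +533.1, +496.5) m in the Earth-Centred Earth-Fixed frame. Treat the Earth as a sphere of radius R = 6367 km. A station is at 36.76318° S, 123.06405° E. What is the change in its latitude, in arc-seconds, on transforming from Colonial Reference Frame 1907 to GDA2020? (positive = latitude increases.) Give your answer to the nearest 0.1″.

Δφ = 22.0″

sin φ = -0.598509, cos φ = 0.801116, sin λ = 0.838061, cos λ = -0.545576.
North component: ΔN = −sin φ cos λ·ΔX − sin φ sin λ·ΔY + cos φ·ΔZ = −(-0.598509)(-0.545576)(-38.6) − (-0.598509)(0.838061)(533.1) + (0.801116)(496.5) = 677.75 m.
1° of latitude spans πR/180 = 111125 m, so Δφ = 677.75 / 111125 × 3600 = 21.956″.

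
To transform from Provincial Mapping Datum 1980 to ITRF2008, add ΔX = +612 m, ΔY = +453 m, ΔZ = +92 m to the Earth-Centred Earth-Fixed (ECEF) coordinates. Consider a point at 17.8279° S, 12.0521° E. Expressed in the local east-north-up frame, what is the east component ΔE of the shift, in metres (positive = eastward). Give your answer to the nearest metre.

ΔE = 315 m

At φ = -17.8279°, λ = 12.0521°: sin φ = -0.306159, cos φ = 0.951980, sin λ = 0.208801, cos λ = 0.977958.
ΔE = −sin λ·ΔX + cos λ·ΔY = −(0.208801)·(612) + (0.977958)·(453) = 315.23 m.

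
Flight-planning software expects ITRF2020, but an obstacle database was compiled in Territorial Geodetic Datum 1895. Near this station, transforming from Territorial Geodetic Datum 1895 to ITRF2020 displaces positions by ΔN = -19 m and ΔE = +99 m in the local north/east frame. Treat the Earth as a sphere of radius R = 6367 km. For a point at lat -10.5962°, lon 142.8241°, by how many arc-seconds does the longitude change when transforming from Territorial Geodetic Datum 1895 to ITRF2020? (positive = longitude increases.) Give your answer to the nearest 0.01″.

At latitude -10.5962°, cos φ = 0.982948.
One radian of longitude at latitude φ spans R cos φ, so Δλ = ΔE / (R cos φ) = 99.0 / (6367000 × 0.982948) = 1.5819e-05 rad = 3.263″.

Δλ = 3.26″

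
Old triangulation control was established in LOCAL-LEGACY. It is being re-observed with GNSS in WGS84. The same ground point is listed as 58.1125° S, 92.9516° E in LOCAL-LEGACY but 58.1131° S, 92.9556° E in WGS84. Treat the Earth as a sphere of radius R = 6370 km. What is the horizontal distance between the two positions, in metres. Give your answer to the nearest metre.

244 m

Δφ = -58.1131° − -58.1125° = -0.0006°; Δλ = 92.9556° − 92.9516° = +0.0040°.
1° along a meridian = πR/180 = 111177 m.
ΔN = Δφ × 111177 = -66.7 m; ΔE = Δλ × 111177 × cos(-58.1125°) = +0.0040 × 111177 × 0.528253 = 234.9 m.
Distance = √(ΔE² + ΔN²) = √(234.9² + (-66.7)²) = 244.2 m.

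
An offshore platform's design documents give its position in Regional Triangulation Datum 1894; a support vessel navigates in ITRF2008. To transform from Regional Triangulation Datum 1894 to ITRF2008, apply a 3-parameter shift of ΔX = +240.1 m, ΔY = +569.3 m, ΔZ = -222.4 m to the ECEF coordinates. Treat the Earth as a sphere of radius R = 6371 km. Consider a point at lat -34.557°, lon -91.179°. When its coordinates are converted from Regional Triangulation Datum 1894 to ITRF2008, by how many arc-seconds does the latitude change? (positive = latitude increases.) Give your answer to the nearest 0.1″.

sin φ = -0.567226, cos φ = 0.823562, sin λ = -0.999788, cos λ = -0.020576.
North component: ΔN = −sin φ cos λ·ΔX − sin φ sin λ·ΔY + cos φ·ΔZ = −(-0.567226)(-0.020576)(240.1) − (-0.567226)(-0.999788)(569.3) + (0.823562)(-222.4) = -508.82 m.
1° of latitude spans πR/180 = 111195 m, so Δφ = -508.82 / 111195 × 3600 = -16.473″.

Δφ = -16.5″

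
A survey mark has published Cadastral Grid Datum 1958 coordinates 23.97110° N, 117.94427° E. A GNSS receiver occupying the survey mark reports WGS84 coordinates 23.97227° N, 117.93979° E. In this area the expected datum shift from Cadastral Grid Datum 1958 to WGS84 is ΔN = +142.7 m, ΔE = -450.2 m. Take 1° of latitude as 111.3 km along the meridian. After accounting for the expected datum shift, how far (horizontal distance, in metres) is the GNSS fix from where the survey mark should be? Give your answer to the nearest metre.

Observed coordinate differences: Δφ = +0.00117°, Δλ = -0.00448°.
Converting to metres (1° lat = 111300 m, cos φ = 0.913750): observed ΔN = 130.2 m, observed ΔE = -455.6 m.
Subtracting the expected shift leaves a residual of 130.2 − (142.7) = -12.5 m north and -455.6 − (-450.2) = -5.4 m east.
Residual distance = √((-12.5)² + (-5.4)²) = 13.6 m.

14 m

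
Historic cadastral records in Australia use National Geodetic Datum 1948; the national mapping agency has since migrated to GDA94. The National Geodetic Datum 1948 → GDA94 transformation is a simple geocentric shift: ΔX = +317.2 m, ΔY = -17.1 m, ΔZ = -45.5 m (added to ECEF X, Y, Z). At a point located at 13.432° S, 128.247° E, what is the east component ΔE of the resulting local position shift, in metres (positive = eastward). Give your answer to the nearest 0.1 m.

The local east axis at (φ, λ) is (−sin λ, cos λ, 0), so ΔE = −sin(128.247°)·317.2 + cos(128.247°)·(-17.1) = -238.53 m.

ΔE = -238.5 m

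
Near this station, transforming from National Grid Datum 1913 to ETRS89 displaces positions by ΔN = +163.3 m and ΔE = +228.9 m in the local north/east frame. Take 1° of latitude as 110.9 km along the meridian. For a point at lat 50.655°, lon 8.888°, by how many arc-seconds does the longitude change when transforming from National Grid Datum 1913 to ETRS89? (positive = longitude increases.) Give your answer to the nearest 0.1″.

Δλ = 11.7″

At latitude 50.655°, cos φ = 0.633988.
1° of longitude at this latitude = 110.9 × cos φ = 70.31 km, so Δλ = 228.9 / 70309.3 = 0.0032556° = 11.720″.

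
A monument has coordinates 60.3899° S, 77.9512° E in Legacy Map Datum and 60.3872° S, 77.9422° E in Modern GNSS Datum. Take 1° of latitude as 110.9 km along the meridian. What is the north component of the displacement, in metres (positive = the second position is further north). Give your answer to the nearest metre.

ΔN = 299 m

Δφ = -60.3872° − -60.3899° = +0.0027°; Δλ = 77.9422° − 77.9512° = -0.0090°.
ΔN = Δφ × 110900 = 299.4 m; ΔE = Δλ × 110900 × cos(-60.3899°) = -0.0090 × 110900 × 0.494095 = -493.2 m.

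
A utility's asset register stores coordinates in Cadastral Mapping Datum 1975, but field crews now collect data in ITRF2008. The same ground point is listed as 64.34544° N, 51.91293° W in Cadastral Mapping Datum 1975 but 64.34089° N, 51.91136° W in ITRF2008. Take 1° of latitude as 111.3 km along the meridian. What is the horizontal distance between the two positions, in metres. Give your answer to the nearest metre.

Δφ = 64.34089° − 64.34544° = -0.00455°; Δλ = -51.91136° − -51.91293° = +0.00157°.
ΔN = Δφ × 111300 = -506.4 m; ΔE = Δλ × 111300 × cos(64.34544°) = +0.00157 × 111300 × 0.432944 = 75.7 m.
Distance = √(ΔE² + ΔN²) = √(75.7² + (-506.4)²) = 512.0 m.

512 m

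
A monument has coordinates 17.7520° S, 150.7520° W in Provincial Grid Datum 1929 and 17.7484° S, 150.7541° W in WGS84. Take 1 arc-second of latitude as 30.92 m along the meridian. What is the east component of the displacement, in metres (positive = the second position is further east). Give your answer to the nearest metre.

ΔE = -223 m

Δφ = -17.7484° − -17.7520° = +0.0036°; Δλ = -150.7541° − -150.7520° = -0.0021°.
1° of latitude = 3600 × 30.92 = 111312 m.
ΔN = Δφ × 111312 = 400.7 m; ΔE = Δλ × 111312 × cos(-17.7520°) = -0.0021 × 111312 × 0.952385 = -222.6 m.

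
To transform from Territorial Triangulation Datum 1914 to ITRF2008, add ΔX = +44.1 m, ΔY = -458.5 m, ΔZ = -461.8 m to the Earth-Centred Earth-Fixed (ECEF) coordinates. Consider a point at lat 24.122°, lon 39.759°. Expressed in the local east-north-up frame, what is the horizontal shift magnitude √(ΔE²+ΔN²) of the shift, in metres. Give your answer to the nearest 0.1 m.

494.4 m

At φ = 24.122°, λ = 39.759°: sin φ = 0.408681, cos φ = 0.912677, sin λ = 0.639560, cos λ = 0.768741.
ΔE = −sin λ·ΔX + cos λ·ΔY = −(0.639560)·(44.1) + (0.768741)·(-458.5) = -380.67 m.
ΔN = −sin φ cos λ·ΔX − sin φ sin λ·ΔY + cos φ·ΔZ = −(0.408681)(0.768741)(44.1) − (0.408681)(0.639560)(-458.5) + (0.912677)(-461.8) = -315.49 m.
Horizontal magnitude = √(ΔE² + ΔN²) = √((-380.67)² + (-315.49)²) = 494.41 m.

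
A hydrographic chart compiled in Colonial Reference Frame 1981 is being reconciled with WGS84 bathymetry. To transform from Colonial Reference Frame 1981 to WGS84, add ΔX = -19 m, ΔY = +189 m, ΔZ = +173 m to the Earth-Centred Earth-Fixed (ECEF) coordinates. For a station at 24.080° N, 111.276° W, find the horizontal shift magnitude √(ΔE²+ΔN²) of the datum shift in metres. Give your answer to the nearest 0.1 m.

242.8 m

At φ = 24.080°, λ = -111.276°: sin φ = 0.408012, cos φ = 0.912977, sin λ = -0.931843, cos λ = -0.362861.
ΔE = −sin λ·ΔX + cos λ·ΔY = −(-0.931843)·(-19) + (-0.362861)·(189) = -86.29 m.
ΔN = −sin φ cos λ·ΔX − sin φ sin λ·ΔY + cos φ·ΔZ = −(0.408012)(-0.362861)(-19) − (0.408012)(-0.931843)(189) + (0.912977)(173) = 226.99 m.
Horizontal magnitude = √(ΔE² + ΔN²) = √((-86.29)² + 226.99²) = 242.84 m.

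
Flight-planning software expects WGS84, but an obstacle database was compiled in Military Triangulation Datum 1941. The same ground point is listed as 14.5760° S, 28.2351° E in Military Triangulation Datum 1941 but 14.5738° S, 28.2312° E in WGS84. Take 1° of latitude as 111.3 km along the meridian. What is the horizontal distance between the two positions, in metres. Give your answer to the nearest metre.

486 m

Δφ = -14.5738° − -14.5760° = +0.0022°; Δλ = 28.2312° − 28.2351° = -0.0039°.
ΔN = Δφ × 111300 = 244.9 m; ΔE = Δλ × 111300 × cos(-14.5760°) = -0.0039 × 111300 × 0.967815 = -420.1 m.
Distance = √(ΔE² + ΔN²) = √((-420.1)² + 244.9²) = 486.3 m.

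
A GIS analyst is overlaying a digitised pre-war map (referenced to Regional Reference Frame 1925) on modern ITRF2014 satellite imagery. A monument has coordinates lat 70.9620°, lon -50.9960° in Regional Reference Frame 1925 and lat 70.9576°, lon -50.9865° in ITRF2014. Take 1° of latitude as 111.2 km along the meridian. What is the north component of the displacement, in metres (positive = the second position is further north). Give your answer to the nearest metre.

ΔN = -489 m

Δφ = 70.9576° − 70.9620° = -0.0044°; Δλ = -50.9865° − -50.9960° = +0.0095°.
ΔN = Δφ × 111200 = -489.3 m; ΔE = Δλ × 111200 × cos(70.9620°) = +0.0095 × 111200 × 0.326195 = 344.6 m.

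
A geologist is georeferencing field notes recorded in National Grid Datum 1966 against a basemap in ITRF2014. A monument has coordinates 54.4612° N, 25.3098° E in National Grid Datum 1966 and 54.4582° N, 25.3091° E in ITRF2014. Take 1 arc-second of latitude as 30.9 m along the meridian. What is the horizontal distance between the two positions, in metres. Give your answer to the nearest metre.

337 m

Δφ = 54.4582° − 54.4612° = -0.0030°; Δλ = 25.3091° − 25.3098° = -0.0007°.
1° of latitude = 3600 × 30.90 = 111240 m.
ΔN = Δφ × 111240 = -333.7 m; ΔE = Δλ × 111240 × cos(54.4612°) = -0.0007 × 111240 × 0.581254 = -45.3 m.
Distance = √(ΔE² + ΔN²) = √((-45.3)² + (-333.7)²) = 336.8 m.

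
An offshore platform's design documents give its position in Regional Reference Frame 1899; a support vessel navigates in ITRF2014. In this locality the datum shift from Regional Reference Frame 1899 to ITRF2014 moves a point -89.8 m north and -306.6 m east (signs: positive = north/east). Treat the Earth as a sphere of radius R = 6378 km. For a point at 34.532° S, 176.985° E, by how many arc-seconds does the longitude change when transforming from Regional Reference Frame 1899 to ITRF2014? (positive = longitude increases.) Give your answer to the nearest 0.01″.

Δλ = -12.04″

At latitude -34.532°, cos φ = 0.823810.
One radian of longitude at latitude φ spans R cos φ, so Δλ = ΔE / (R cos φ) = -306.6 / (6378000 × 0.823810) = -5.8353e-05 rad = -12.036″.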